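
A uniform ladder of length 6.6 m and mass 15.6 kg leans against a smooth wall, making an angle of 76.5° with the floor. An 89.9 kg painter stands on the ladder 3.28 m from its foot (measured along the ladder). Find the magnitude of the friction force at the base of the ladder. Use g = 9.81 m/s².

f ≈ 124 N

About the foot of the ladder:
Ladder weight 15.6×9.81 = 153 N acts at 3.3 m along the ladder; its horizontal arm is 3.3·cos76.5° = 0.7704 m → τ = 117.9 N·m clockwise.
Painter: 89.9×9.81 = 881.9 N at 3.28 m → arm 0.7657 m → τ = 675.3 N·m clockwise.
Wall normal N acts horizontally at the top; its moment arm is the height L sinθ = 6.6·sin76.5° = 6.418 m, counterclockwise.
Στ = 0 ⇒ N × 6.418 = 793.2 ⇒ N = 124 N.
ΣFx = 0: friction at the foot balances the wall's push, so f = N_wall = 124 N.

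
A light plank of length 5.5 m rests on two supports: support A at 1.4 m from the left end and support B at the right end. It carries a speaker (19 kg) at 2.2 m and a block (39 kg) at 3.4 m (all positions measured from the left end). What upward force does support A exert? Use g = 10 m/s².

Take moments about support B.
Speaker: 19 × 10 = 190 N down at 2.2 m → arm 3.3 m, τ = 190 × 3.3 = 627 N·m counterclockwise.
Block: 39 × 10 = 390 N down at 3.4 m → arm 2.1 m, τ = 390 × 2.1 = 819 N·m counterclockwise.
Net load moment about support B = 1446 N·m counterclockwise.
Reaction R at support A is upward at 1.4 m, arm 4.1 m → moment R × 4.1 clockwise.
Balancing moments: R × 4.1 = 1446, giving R = 353 N.

R_A ≈ 353 N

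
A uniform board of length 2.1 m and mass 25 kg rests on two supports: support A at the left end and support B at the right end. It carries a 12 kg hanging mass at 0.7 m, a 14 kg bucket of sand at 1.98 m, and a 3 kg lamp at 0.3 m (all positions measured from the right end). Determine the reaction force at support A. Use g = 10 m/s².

Sum moments about support B (its reaction then has zero moment arm).
Beam weight: 25 × 10 = 250 N down at 1.05 m → arm 1.05 m, τ = 250 × 1.05 = 262.5 N·m counterclockwise.
Hanging mass: 12 × 10 = 120 N down at 0.7 m → arm 0.7 m, τ = 120 × 0.7 = 84 N·m counterclockwise.
Bucket of sand: 14 × 10 = 140 N down at 1.98 m → arm 1.98 m, τ = 140 × 1.98 = 277.2 N·m counterclockwise.
Lamp: 3 × 10 = 30 N down at 0.3 m → arm 0.3 m, τ = 30 × 0.3 = 9 N·m counterclockwise.
Net load moment about support B = 632.7 N·m counterclockwise.
Reaction R at support A is upward at 2.1 m, arm 2.1 m → moment R × 2.1 clockwise.
Setting net torque to zero: R × 2.1 = 632.7 → R = 301 N.

R_A ≈ 301 N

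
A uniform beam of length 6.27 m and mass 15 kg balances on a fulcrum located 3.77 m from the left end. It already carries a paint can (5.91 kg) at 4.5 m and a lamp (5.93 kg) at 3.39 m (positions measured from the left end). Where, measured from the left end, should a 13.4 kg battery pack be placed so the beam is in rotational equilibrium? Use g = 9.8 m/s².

x ≈ 4.33 m from the left end

About the fulcrum (at 3.77 m from the left end):
Beam weight: 15 × 9.8 = 147 N down at 3.135 m → arm 0.635 m, τ = 147 × 0.635 = 93.34 N·m counterclockwise.
Paint can: 5.91 × 9.8 = 57.92 N down at 4.5 m → arm 0.73 m, τ = 57.92 × 0.73 = 42.28 N·m clockwise.
Lamp: 5.93 × 9.8 = 58.11 N down at 3.39 m → arm 0.38 m, τ = 58.11 × 0.38 = 22.08 N·m counterclockwise.
Net moment of existing loads = 73.14 N·m counterclockwise.
The battery pack weighs 13.4 × 9.8 = 131.3 N and must supply an equal clockwise moment, so its lever arm about the fulcrum is 73.14 / 131.3 = 0.557 m.
That puts it at 3.77 + 0.557 = 4.33 m from the left end.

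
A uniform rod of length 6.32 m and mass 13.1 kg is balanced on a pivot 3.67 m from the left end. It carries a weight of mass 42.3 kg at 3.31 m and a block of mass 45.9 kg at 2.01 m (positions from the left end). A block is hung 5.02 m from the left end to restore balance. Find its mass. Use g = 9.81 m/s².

Sum moments about the pivot (at 3.67 m from the left end) (the support reaction has zero arm there).
Beam weight: 13.1 × 9.81 = 128.5 N down at 3.16 m → arm 0.51 m, τ = 128.5 × 0.51 = 65.53 N·m counterclockwise.
Weight: 42.3 × 9.81 = 415 N down at 3.31 m → arm 0.36 m, τ = 415 × 0.36 = 149.4 N·m counterclockwise.
Block: 45.9 × 9.81 = 450.3 N down at 2.01 m → arm 1.66 m, τ = 450.3 × 1.66 = 747.5 N·m counterclockwise.
Net moment of known loads = 962.4 N·m counterclockwise.
An unknown mass m at 5.02 m has arm 1.35 m; its moment is m·g·1.35 clockwise.
Στ = 0 ⇒ m × 9.81 × 1.35 = 962.4 ⇒ m = 962.4 / (9.81 × 1.35) = 72.7 kg.

m ≈ 72.7 kg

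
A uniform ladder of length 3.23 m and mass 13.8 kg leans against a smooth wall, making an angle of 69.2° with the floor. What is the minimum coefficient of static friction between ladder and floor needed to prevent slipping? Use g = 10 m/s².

μ_min ≈ 0.19

Take moments about the foot of the ladder.
Ladder weight 13.8×10 = 138 N acts at 1.615 m along the ladder; its horizontal arm is 1.615·cos69.2° = 0.5735 m → τ = 79.14 N·m clockwise.
Wall normal N acts horizontally at the top; its moment arm is the height L sinθ = 3.23·sin69.2° = 3.019 m, counterclockwise.
Balancing moments: N × 3.019 = 79.14, giving N = 26.21 N.
ΣFx = 0 ⇒ f = N_wall = 26.21 N. ΣFy = 0 ⇒ N_floor = 138 N.
μ_min = f / N_floor = 26.21 / 138 = 0.19.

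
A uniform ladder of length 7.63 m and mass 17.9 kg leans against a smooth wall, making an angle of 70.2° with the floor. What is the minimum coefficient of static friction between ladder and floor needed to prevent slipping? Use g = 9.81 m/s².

Taking torques about the foot of the ladder:
Ladder weight 17.9×9.81 = 175.6 N acts at 3.815 m along the ladder; its horizontal arm is 3.815·cos70.2° = 1.292 m → τ = 226.9 N·m clockwise.
Wall normal N acts horizontally at the top; its moment arm is the height L sinθ = 7.63·sin70.2° = 7.179 m, counterclockwise.
For rotational equilibrium, N × 7.179 = 226.9, so N = 31.61 N.
ΣFx = 0 ⇒ f = N_wall = 31.61 N. ΣFy = 0 ⇒ N_floor = 175.6 N.
μ_min = f / N_floor = 31.61 / 175.6 = 0.18.

μ_min ≈ 0.18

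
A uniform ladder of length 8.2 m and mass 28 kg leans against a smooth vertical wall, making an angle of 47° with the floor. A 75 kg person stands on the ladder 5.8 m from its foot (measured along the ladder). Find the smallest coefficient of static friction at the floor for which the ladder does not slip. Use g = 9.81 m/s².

Take moments about the foot of the ladder.
Ladder weight 28×9.81 = 274.7 N acts at 4.1 m along the ladder; its horizontal arm is 4.1·cos47° = 2.796 m → τ = 768.1 N·m clockwise.
Person: 75×9.81 = 735.8 N at 5.8 m → arm 3.956 m → τ = 2911 N·m clockwise.
Wall normal N acts horizontally at the top; its moment arm is the height L sinθ = 8.2·sin47° = 5.997 m, counterclockwise.
Setting net torque to zero: N × 5.997 = 3679 → N = 613.5 N.
ΣFx = 0 ⇒ f = N_wall = 613.5 N. ΣFy = 0 ⇒ N_floor = 1010 N.
μ_min = f / N_floor = 613.5 / 1010 = 0.607.

μ_min ≈ 0.607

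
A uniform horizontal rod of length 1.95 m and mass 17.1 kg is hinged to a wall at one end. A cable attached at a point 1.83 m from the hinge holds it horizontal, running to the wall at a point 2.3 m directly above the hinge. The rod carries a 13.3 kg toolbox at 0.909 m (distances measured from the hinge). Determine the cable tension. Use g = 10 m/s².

T ≈ 201 N

Sum moments about the hinge (the unknown hinge reaction has zero arm there).
Beam weight: 17.1 × 10 = 171 N down at 0.975 m → arm 0.975 m, τ = 171 × 0.975 = 166.7 N·m clockwise.
Toolbox: 13.3 × 10 = 133 N down at 0.909 m → arm 0.909 m, τ = 133 × 0.909 = 120.9 N·m clockwise.
Total clockwise load moment = 287.6 N·m.
The cable tension T acts at 1.83 m; only its component perpendicular to the rod, T sinθ, produces torque. sinθ = h/√(h²+d²) = 2.3/√(2.3²+1.83²) = 0.7825.
Στ = 0 ⇒ T × 1.83 × 0.7825 = 287.6 ⇒ T = 287.6 / 1.432 = 201 N.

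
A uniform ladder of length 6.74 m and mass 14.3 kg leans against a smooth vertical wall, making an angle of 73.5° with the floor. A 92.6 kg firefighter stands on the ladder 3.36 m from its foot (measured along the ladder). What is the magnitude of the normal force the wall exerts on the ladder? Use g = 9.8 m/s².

Sum moments about the foot of the ladder (the floor normal and friction both act there and drop out).
Ladder weight 14.3×9.8 = 140.1 N acts at 3.37 m along the ladder; its horizontal arm is 3.37·cos73.5° = 0.9571 m → τ = 134.1 N·m clockwise.
Firefighter: 92.6×9.8 = 907.5 N at 3.36 m → arm 0.9543 m → τ = 866 N·m clockwise.
Wall normal N acts horizontally at the top; its moment arm is the height L sinθ = 6.74·sin73.5° = 6.462 m, counterclockwise.
Στ = 0 ⇒ N × 6.462 = 1000 ⇒ N = 155 N.

N_wall ≈ 155 N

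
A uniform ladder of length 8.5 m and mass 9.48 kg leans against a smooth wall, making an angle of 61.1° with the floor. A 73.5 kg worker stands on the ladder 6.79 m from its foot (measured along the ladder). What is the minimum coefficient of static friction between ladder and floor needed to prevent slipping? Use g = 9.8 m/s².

μ_min ≈ 0.422

Take moments about the foot of the ladder.
Ladder weight 9.48×9.8 = 92.9 N acts at 4.25 m along the ladder; its horizontal arm is 4.25·cos61.1° = 2.054 m → τ = 190.8 N·m clockwise.
Worker: 73.5×9.8 = 720.3 N at 6.79 m → arm 3.281 m → τ = 2363 N·m clockwise.
Wall normal N acts horizontally at the top; its moment arm is the height L sinθ = 8.5·sin61.1° = 7.441 m, counterclockwise.
Balancing moments: N × 7.441 = 2554, giving N = 343.2 N.
ΣFx = 0 ⇒ f = N_wall = 343.2 N. ΣFy = 0 ⇒ N_floor = 813.2 N.
μ_min = f / N_floor = 343.2 / 813.2 = 0.422.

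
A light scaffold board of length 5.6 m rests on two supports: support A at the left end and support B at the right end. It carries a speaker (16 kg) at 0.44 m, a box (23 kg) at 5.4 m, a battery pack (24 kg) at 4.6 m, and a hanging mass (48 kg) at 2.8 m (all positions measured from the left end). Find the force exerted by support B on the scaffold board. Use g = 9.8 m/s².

R_B ≈ 658 N

Taking torques about support A:
Speaker: 16 × 9.8 = 156.8 N down at 0.44 m → arm 0.44 m, τ = 156.8 × 0.44 = 68.99 N·m clockwise.
Box: 23 × 9.8 = 225.4 N down at 5.4 m → arm 5.4 m, τ = 225.4 × 5.4 = 1217 N·m clockwise.
Battery pack: 24 × 9.8 = 235.2 N down at 4.6 m → arm 4.6 m, τ = 235.2 × 4.6 = 1082 N·m clockwise.
Hanging mass: 48 × 9.8 = 470.4 N down at 2.8 m → arm 2.8 m, τ = 470.4 × 2.8 = 1317 N·m clockwise.
Net load moment about support A = 3685 N·m clockwise.
Reaction R at support B is upward at 5.6 m, arm 5.6 m → moment R × 5.6 counterclockwise.
Setting net torque to zero: R × 5.6 = 3685 → R = 658 N.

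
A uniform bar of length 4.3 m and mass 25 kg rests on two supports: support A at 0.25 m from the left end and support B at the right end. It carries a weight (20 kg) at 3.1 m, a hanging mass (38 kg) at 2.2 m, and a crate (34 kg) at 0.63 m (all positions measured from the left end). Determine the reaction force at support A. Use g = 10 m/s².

Taking torques about support B:
Beam weight: 25 × 10 = 250 N down at 2.15 m → arm 2.15 m, τ = 250 × 2.15 = 537.5 N·m counterclockwise.
Weight: 20 × 10 = 200 N down at 3.1 m → arm 1.2 m, τ = 200 × 1.2 = 240 N·m counterclockwise.
Hanging mass: 38 × 10 = 380 N down at 2.2 m → arm 2.1 m, τ = 380 × 2.1 = 798 N·m counterclockwise.
Crate: 34 × 10 = 340 N down at 0.63 m → arm 3.67 m, τ = 340 × 3.67 = 1248 N·m counterclockwise.
Net load moment about support B = 2824 N·m counterclockwise.
Reaction R at support A is upward at 0.25 m, arm 4.05 m → moment R × 4.05 clockwise.
For rotational equilibrium, R × 4.05 = 2824, so R = 697 N.

R_A ≈ 697 N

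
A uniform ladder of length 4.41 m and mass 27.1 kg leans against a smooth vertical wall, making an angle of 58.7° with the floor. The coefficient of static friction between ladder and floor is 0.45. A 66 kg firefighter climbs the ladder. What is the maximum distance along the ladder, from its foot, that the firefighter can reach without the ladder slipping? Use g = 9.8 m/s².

Take moments about the foot of the ladder.
Ladder weight 27.1×9.8 = 265.6 N acts at 2.205 m along the ladder; its horizontal arm is 2.205·cos58.7° = 1.146 m → τ = 304.4 N·m clockwise.
Firefighter weight 66×9.8 = 646.8 N at distance d → arm d·cos58.7° → τ = 646.8·d·0.5195 clockwise.
Wall normal N at the top has arm L sinθ = 3.768 m counterclockwise, so Στ = 0 gives N·3.768 = 304.4 + 336·d.
ΣFy = 0 ⇒ N_floor = 912.4 N, so the maximum friction is μ_s·N_floor = 0.45×912.4 = 410.6 N. ΣFx = 0 ⇒ N_wall = f, so at the slipping point N = 410.6 N.
Substituting: 410.6×3.768 = 304.4 + 336·d ⇒ d = (1547 − 304.4) / 336 = 3.7 m.

d ≈ 3.7 m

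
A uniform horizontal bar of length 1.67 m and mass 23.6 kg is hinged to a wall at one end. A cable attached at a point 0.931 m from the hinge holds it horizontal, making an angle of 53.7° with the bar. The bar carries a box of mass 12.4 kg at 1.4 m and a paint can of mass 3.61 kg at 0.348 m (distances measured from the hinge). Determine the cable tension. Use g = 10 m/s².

T ≈ 511 N

About the hinge:
Beam weight: 23.6 × 10 = 236 N down at 0.835 m → arm 0.835 m, τ = 236 × 0.835 = 197.1 N·m clockwise.
Box: 12.4 × 10 = 124 N down at 1.4 m → arm 1.4 m, τ = 124 × 1.4 = 173.6 N·m clockwise.
Paint can: 3.61 × 10 = 36.1 N down at 0.348 m → arm 0.348 m, τ = 36.1 × 0.348 = 12.56 N·m clockwise.
Total clockwise load moment = 383.3 N·m.
The cable tension T acts at 0.931 m; only its component perpendicular to the bar, T sinθ, produces torque. sin 53.7° = 0.8059.
Setting net torque to zero: T × 0.931 × 0.8059 = 383.3 → T = 383.3 / 0.7503 = 511 N.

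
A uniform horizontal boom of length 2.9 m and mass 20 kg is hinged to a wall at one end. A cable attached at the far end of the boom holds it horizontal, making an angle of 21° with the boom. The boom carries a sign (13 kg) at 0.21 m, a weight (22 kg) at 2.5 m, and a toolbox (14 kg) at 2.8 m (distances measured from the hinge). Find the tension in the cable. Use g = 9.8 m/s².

T ≈ 1190 N

Take moments about the hinge.
Beam weight: 20 × 9.8 = 196 N down at 1.45 m → arm 1.45 m, τ = 196 × 1.45 = 284.2 N·m clockwise.
Sign: 13 × 9.8 = 127.4 N down at 0.21 m → arm 0.21 m, τ = 127.4 × 0.21 = 26.75 N·m clockwise.
Weight: 22 × 9.8 = 215.6 N down at 2.5 m → arm 2.5 m, τ = 215.6 × 2.5 = 539 N·m clockwise.
Toolbox: 14 × 9.8 = 137.2 N down at 2.8 m → arm 2.8 m, τ = 137.2 × 2.8 = 384.2 N·m clockwise.
Total clockwise load moment = 1234 N·m.
The cable tension T acts at 2.9 m; only its component perpendicular to the boom, T sinθ, produces torque. sin 21° = 0.3584.
Balancing moments: T × 2.9 × 0.3584 = 1234, giving T = 1234 / 1.039 = 1190 N.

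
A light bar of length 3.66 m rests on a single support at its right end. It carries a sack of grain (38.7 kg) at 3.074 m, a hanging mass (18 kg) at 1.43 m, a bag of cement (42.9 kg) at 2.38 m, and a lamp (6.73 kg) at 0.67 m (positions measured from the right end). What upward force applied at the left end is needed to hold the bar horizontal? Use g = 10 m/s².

Taking torques about the right end:
Sack of grain: 38.7 × 10 = 387 N down at 3.074 m → arm 3.074 m, τ = 387 × 3.074 = 1190 N·m counterclockwise.
Hanging mass: 18 × 10 = 180 N down at 1.43 m → arm 1.43 m, τ = 180 × 1.43 = 257.4 N·m counterclockwise.
Bag of cement: 42.9 × 10 = 429 N down at 2.38 m → arm 2.38 m, τ = 429 × 2.38 = 1021 N·m counterclockwise.
Lamp: 6.73 × 10 = 67.3 N down at 0.67 m → arm 0.67 m, τ = 67.3 × 0.67 = 45.09 N·m counterclockwise.
Net moment of the loads = 2513 N·m counterclockwise.
The upward force F acts at the left end, arm 3.66 m, giving F × 3.66 clockwise.
For rotational equilibrium, F × 3.66 = 2513, so F = 2513 / 3.66 = 687 N.

F ≈ 687 N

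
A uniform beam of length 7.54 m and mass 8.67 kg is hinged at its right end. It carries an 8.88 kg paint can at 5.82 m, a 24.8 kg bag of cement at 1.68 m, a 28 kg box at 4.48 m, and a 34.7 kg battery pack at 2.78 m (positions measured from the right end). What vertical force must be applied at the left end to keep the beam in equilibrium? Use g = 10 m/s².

Taking torques about the right end:
Beam weight: 8.67 × 10 = 86.7 N down at 3.77 m → arm 3.77 m, τ = 86.7 × 3.77 = 326.9 N·m counterclockwise.
Paint can: 8.88 × 10 = 88.8 N down at 5.82 m → arm 5.82 m, τ = 88.8 × 5.82 = 516.8 N·m counterclockwise.
Bag of cement: 24.8 × 10 = 248 N down at 1.68 m → arm 1.68 m, τ = 248 × 1.68 = 416.6 N·m counterclockwise.
Box: 28 × 10 = 280 N down at 4.48 m → arm 4.48 m, τ = 280 × 4.48 = 1254 N·m counterclockwise.
Battery pack: 34.7 × 10 = 347 N down at 2.78 m → arm 2.78 m, τ = 347 × 2.78 = 964.7 N·m counterclockwise.
Net moment of the loads = 3479 N·m counterclockwise.
The upward force F acts at the left end, arm 7.54 m, giving F × 7.54 clockwise.
Setting net torque to zero: F × 7.54 = 3479 → F = 3479 / 7.54 = 461 N.

F ≈ 461 N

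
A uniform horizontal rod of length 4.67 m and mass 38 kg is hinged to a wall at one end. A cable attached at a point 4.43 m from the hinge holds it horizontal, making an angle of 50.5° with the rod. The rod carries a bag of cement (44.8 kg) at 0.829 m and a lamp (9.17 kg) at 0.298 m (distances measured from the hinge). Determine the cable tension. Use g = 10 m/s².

T ≈ 376 N

Take moments about the hinge.
Beam weight: 38 × 10 = 380 N down at 2.335 m → arm 2.335 m, τ = 380 × 2.335 = 887.3 N·m clockwise.
Bag of cement: 44.8 × 10 = 448 N down at 0.829 m → arm 0.829 m, τ = 448 × 0.829 = 371.4 N·m clockwise.
Lamp: 9.17 × 10 = 91.7 N down at 0.298 m → arm 0.298 m, τ = 91.7 × 0.298 = 27.33 N·m clockwise.
Total clockwise load moment = 1286 N·m.
The cable tension T acts at 4.43 m; only its component perpendicular to the rod, T sinθ, produces torque. sin 50.5° = 0.7716.
Balancing moments: T × 4.43 × 0.7716 = 1286, giving T = 1286 / 3.418 = 376 N.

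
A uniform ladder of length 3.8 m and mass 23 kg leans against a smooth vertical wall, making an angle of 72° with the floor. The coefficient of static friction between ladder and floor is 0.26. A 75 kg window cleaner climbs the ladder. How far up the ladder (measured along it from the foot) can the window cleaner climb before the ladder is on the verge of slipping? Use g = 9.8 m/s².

Take moments about the foot of the ladder.
Ladder weight 23×9.8 = 225.4 N acts at 1.9 m along the ladder; its horizontal arm is 1.9·cos72° = 0.5871 m → τ = 132.3 N·m clockwise.
Window cleaner weight 75×9.8 = 735 N at distance d → arm d·cos72° → τ = 735·d·0.309 clockwise.
Wall normal N at the top has arm L sinθ = 3.614 m counterclockwise, so Στ = 0 gives N·3.614 = 132.3 + 227.1·d.
ΣFy = 0 ⇒ N_floor = 960.4 N, so the maximum friction is μ_s·N_floor = 0.26×960.4 = 249.7 N. ΣFx = 0 ⇒ N_wall = f, so at the slipping point N = 249.7 N.
Substituting: 249.7×3.614 = 132.3 + 227.1·d ⇒ d = (902.4 − 132.3) / 227.1 = 3.39 m.

d ≈ 3.39 m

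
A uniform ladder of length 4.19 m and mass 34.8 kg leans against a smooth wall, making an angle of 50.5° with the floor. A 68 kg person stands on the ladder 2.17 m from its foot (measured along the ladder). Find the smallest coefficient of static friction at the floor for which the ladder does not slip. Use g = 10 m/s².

Take moments about the foot of the ladder.
Ladder weight 34.8×10 = 348 N acts at 2.095 m along the ladder; its horizontal arm is 2.095·cos50.5° = 1.333 m → τ = 463.9 N·m clockwise.
Person: 68×10 = 680 N at 2.17 m → arm 1.38 m → τ = 938.4 N·m clockwise.
Wall normal N acts horizontally at the top; its moment arm is the height L sinθ = 4.19·sin50.5° = 3.233 m, counterclockwise.
For rotational equilibrium, N × 3.233 = 1402, so N = 433.7 N.
ΣFx = 0 ⇒ f = N_wall = 433.7 N. ΣFy = 0 ⇒ N_floor = 1028 N.
μ_min = f / N_floor = 433.7 / 1028 = 0.422.

μ_min ≈ 0.422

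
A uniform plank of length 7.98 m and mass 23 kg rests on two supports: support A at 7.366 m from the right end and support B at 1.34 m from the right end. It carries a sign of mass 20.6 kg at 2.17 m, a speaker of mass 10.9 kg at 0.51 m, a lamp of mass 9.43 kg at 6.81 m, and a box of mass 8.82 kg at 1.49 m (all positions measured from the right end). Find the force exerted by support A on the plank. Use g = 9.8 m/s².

Taking torques about support B:
Beam weight: 23 × 9.8 = 225.4 N down at 3.99 m → arm 2.65 m, τ = 225.4 × 2.65 = 597.3 N·m counterclockwise.
Sign: 20.6 × 9.8 = 201.9 N down at 2.17 m → arm 0.83 m, τ = 201.9 × 0.83 = 167.6 N·m counterclockwise.
Speaker: 10.9 × 9.8 = 106.8 N down at 0.51 m → arm 0.83 m, τ = 106.8 × 0.83 = 88.64 N·m clockwise.
Lamp: 9.43 × 9.8 = 92.41 N down at 6.81 m → arm 5.47 m, τ = 92.41 × 5.47 = 505.5 N·m counterclockwise.
Box: 8.82 × 9.8 = 86.44 N down at 1.49 m → arm 0.15 m, τ = 86.44 × 0.15 = 12.97 N·m counterclockwise.
Net load moment about support B = 1195 N·m counterclockwise.
Reaction R at support A is upward at 7.366 m, arm 6.026 m → moment R × 6.026 clockwise.
Balancing moments: R × 6.026 = 1195, giving R = 198 N.

R_A ≈ 198 N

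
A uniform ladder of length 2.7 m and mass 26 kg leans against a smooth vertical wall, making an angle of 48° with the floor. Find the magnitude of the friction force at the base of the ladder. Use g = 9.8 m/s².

Take moments about the foot of the ladder.
Ladder weight 26×9.8 = 254.8 N acts at 1.35 m along the ladder; its horizontal arm is 1.35·cos48° = 0.9033 m → τ = 230.2 N·m clockwise.
Wall normal N acts horizontally at the top; its moment arm is the height L sinθ = 2.7·sin48° = 2.006 m, counterclockwise.
For rotational equilibrium, N × 2.006 = 230.2, so N = 115 N.
ΣFx = 0: friction at the foot balances the wall's push, so f = N_wall = 115 N.

f ≈ 115 N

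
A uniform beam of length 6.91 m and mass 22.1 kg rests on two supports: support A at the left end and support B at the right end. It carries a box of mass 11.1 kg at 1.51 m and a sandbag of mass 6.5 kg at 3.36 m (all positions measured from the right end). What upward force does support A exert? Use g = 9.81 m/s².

R_A ≈ 163 N

Choose support B as the axis so its reaction then has zero moment arm.
Beam weight: 22.1 × 9.81 = 216.8 N down at 3.455 m → arm 3.455 m, τ = 216.8 × 3.455 = 749 N·m counterclockwise.
Box: 11.1 × 9.81 = 108.9 N down at 1.51 m → arm 1.51 m, τ = 108.9 × 1.51 = 164.4 N·m counterclockwise.
Sandbag: 6.5 × 9.81 = 63.77 N down at 3.36 m → arm 3.36 m, τ = 63.77 × 3.36 = 214.3 N·m counterclockwise.
Net load moment about support B = 1128 N·m counterclockwise.
Reaction R at support A is upward at 6.91 m, arm 6.91 m → moment R × 6.91 clockwise.
For rotational equilibrium, R × 6.91 = 1128, so R = 163 N.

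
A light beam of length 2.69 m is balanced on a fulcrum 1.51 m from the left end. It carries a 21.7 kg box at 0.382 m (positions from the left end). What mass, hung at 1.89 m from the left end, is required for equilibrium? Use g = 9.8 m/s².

m ≈ 64.4 kg

Taking torques about the fulcrum (at 1.51 m from the left end):
Box: 21.7 × 9.8 = 212.7 N down at 0.382 m → arm 1.128 m, τ = 212.7 × 1.128 = 239.9 N·m counterclockwise.
Net moment of known loads = 239.9 N·m counterclockwise.
An unknown mass m at 1.89 m has arm 0.38 m; its moment is m·g·0.38 clockwise.
Balancing moments: m × 9.8 × 0.38 = 239.9, giving m = 239.9 / (9.8 × 0.38) = 64.4 kg.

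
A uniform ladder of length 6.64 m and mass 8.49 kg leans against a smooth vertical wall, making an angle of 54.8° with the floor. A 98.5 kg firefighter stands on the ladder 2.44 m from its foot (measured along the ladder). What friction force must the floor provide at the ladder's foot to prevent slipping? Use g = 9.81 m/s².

f ≈ 280 N

Sum moments about the foot of the ladder (the floor normal and friction both act there and drop out).
Ladder weight 8.49×9.81 = 83.29 N acts at 3.32 m along the ladder; its horizontal arm is 3.32·cos54.8° = 1.914 m → τ = 159.4 N·m clockwise.
Firefighter: 98.5×9.81 = 966.3 N at 2.44 m → arm 1.406 m → τ = 1359 N·m clockwise.
Wall normal N acts horizontally at the top; its moment arm is the height L sinθ = 6.64·sin54.8° = 5.426 m, counterclockwise.
Στ = 0 ⇒ N × 5.426 = 1518 ⇒ N = 280 N.
ΣFx = 0: friction at the foot balances the wall's push, so f = N_wall = 280 N.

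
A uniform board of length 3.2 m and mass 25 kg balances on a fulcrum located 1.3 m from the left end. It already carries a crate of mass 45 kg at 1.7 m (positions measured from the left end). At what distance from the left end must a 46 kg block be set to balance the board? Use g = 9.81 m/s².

Choose the fulcrum (at 1.3 m from the left end) as the axis so the support reaction has zero arm there.
Beam weight: 25 × 9.81 = 245.2 N down at 1.6 m → arm 0.3 m, τ = 245.2 × 0.3 = 73.56 N·m clockwise.
Crate: 45 × 9.81 = 441.5 N down at 1.7 m → arm 0.4 m, τ = 441.5 × 0.4 = 176.6 N·m clockwise.
Net moment of existing loads = 250.2 N·m clockwise.
The block weighs 46 × 9.81 = 451.3 N and must supply an equal counterclockwise moment, so its lever arm about the fulcrum is 250.2 / 451.3 = 0.554 m.
That puts it at 1.3 − 0.554 = 0.746 m from the left end.

x ≈ 0.746 m from the left end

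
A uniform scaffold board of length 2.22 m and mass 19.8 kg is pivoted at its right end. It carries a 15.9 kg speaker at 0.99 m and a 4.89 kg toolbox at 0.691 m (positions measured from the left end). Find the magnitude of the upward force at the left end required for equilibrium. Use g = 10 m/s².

Sum moments about the right end (the unknown pivot reaction has zero arm there).
Beam weight: 19.8 × 10 = 198 N down at 1.11 m → arm 1.11 m, τ = 198 × 1.11 = 219.8 N·m counterclockwise.
Speaker: 15.9 × 10 = 159 N down at 0.99 m → arm 1.23 m, τ = 159 × 1.23 = 195.6 N·m counterclockwise.
Toolbox: 4.89 × 10 = 48.9 N down at 0.691 m → arm 1.529 m, τ = 48.9 × 1.529 = 74.77 N·m counterclockwise.
Net moment of the loads = 490.2 N·m counterclockwise.
The upward force F acts at the left end, arm 2.22 m, giving F × 2.22 clockwise.
For rotational equilibrium, F × 2.22 = 490.2, so F = 490.2 / 2.22 = 221 N.

F ≈ 221 N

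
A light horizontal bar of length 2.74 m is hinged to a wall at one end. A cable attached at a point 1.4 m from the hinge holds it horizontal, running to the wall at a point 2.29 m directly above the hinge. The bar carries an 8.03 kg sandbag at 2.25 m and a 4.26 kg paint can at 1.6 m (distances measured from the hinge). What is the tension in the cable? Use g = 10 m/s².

T ≈ 208 N

Take moments about the hinge.
Sandbag: 8.03 × 10 = 80.3 N down at 2.25 m → arm 2.25 m, τ = 80.3 × 2.25 = 180.7 N·m clockwise.
Paint can: 4.26 × 10 = 42.6 N down at 1.6 m → arm 1.6 m, τ = 42.6 × 1.6 = 68.16 N·m clockwise.
Total clockwise load moment = 248.9 N·m.
The cable tension T acts at 1.4 m; only its component perpendicular to the bar, T sinθ, produces torque. sinθ = h/√(h²+d²) = 2.29/√(2.29²+1.4²) = 0.8532.
Στ = 0 ⇒ T × 1.4 × 0.8532 = 248.9 ⇒ T = 248.9 / 1.194 = 208 N.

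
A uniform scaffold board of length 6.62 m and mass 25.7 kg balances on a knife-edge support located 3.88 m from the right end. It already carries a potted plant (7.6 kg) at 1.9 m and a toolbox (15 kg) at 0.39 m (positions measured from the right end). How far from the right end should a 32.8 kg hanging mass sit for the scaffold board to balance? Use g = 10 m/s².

Take moments about the knife-edge support (at 3.88 m from the right end).
Beam weight: 25.7 × 10 = 257 N down at 3.31 m → arm 0.57 m, τ = 257 × 0.57 = 146.5 N·m clockwise.
Potted plant: 7.6 × 10 = 76 N down at 1.9 m → arm 1.98 m, τ = 76 × 1.98 = 150.5 N·m clockwise.
Toolbox: 15 × 10 = 150 N down at 0.39 m → arm 3.49 m, τ = 150 × 3.49 = 523.5 N·m clockwise.
Net moment of existing loads = 820.5 N·m clockwise.
The hanging mass weighs 32.8 × 10 = 328 N and must supply an equal counterclockwise moment, so its lever arm about the knife-edge support is 820.5 / 328 = 2.5 m.
That puts it at 3.88 + 2.5 = 6.38 m from the right end.

x ≈ 6.38 m from the right end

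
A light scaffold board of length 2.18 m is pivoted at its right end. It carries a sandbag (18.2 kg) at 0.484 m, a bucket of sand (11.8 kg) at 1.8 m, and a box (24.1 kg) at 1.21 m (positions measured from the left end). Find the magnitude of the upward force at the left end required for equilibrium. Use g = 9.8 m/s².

Take moments about the right end.
Sandbag: 18.2 × 9.8 = 178.4 N down at 0.484 m → arm 1.696 m, τ = 178.4 × 1.696 = 302.6 N·m counterclockwise.
Bucket of sand: 11.8 × 9.8 = 115.6 N down at 1.8 m → arm 0.38 m, τ = 115.6 × 0.38 = 43.93 N·m counterclockwise.
Box: 24.1 × 9.8 = 236.2 N down at 1.21 m → arm 0.97 m, τ = 236.2 × 0.97 = 229.1 N·m counterclockwise.
Net moment of the loads = 575.6 N·m counterclockwise.
The upward force F acts at the left end, arm 2.18 m, giving F × 2.18 clockwise.
Στ = 0 ⇒ F × 2.18 = 575.6 ⇒ F = 575.6 / 2.18 = 264 N.

F ≈ 264 N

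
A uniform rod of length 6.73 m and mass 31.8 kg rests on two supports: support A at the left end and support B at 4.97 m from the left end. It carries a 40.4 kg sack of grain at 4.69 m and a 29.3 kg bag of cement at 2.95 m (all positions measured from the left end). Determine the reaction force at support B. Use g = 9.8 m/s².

R_B ≈ 755 N

Choose support A as the axis so its reaction then has zero moment arm.
Beam weight: 31.8 × 9.8 = 311.6 N down at 3.365 m → arm 3.365 m, τ = 311.6 × 3.365 = 1049 N·m clockwise.
Sack of grain: 40.4 × 9.8 = 395.9 N down at 4.69 m → arm 4.69 m, τ = 395.9 × 4.69 = 1857 N·m clockwise.
Bag of cement: 29.3 × 9.8 = 287.1 N down at 2.95 m → arm 2.95 m, τ = 287.1 × 2.95 = 846.9 N·m clockwise.
Net load moment about support A = 3753 N·m clockwise.
Reaction R at support B is upward at 4.97 m, arm 4.97 m → moment R × 4.97 counterclockwise.
Balancing moments: R × 4.97 = 3753, giving R = 755 N.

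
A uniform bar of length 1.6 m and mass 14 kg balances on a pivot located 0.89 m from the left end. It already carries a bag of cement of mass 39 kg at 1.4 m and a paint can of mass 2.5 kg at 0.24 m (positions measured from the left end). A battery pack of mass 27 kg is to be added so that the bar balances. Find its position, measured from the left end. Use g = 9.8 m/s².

Take moments about the pivot (at 0.89 m from the left end).
Beam weight: 14 × 9.8 = 137.2 N down at 0.8 m → arm 0.09 m, τ = 137.2 × 0.09 = 12.35 N·m counterclockwise.
Bag of cement: 39 × 9.8 = 382.2 N down at 1.4 m → arm 0.51 m, τ = 382.2 × 0.51 = 194.9 N·m clockwise.
Paint can: 2.5 × 9.8 = 24.5 N down at 0.24 m → arm 0.65 m, τ = 24.5 × 0.65 = 15.93 N·m counterclockwise.
Net moment of existing loads = 166.6 N·m clockwise.
The battery pack weighs 27 × 9.8 = 264.6 N and must supply an equal counterclockwise moment, so its lever arm about the pivot is 166.6 / 264.6 = 0.63 m.
That puts it at 0.89 − 0.63 = 0.26 m from the left end.

x ≈ 0.26 m from the left end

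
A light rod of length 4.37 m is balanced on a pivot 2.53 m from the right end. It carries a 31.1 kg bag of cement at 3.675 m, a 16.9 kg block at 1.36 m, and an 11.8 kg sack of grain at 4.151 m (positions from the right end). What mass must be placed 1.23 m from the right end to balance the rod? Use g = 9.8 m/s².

m ≈ 26.9 kg

Sum moments about the pivot (at 2.53 m from the right end) (the support reaction has zero arm there).
Bag of cement: 31.1 × 9.8 = 304.8 N down at 3.675 m → arm 1.145 m, τ = 304.8 × 1.145 = 349 N·m counterclockwise.
Block: 16.9 × 9.8 = 165.6 N down at 1.36 m → arm 1.17 m, τ = 165.6 × 1.17 = 193.8 N·m clockwise.
Sack of grain: 11.8 × 9.8 = 115.6 N down at 4.151 m → arm 1.621 m, τ = 115.6 × 1.621 = 187.4 N·m counterclockwise.
Net moment of known loads = 342.6 N·m counterclockwise.
An unknown mass m at 1.23 m has arm 1.3 m; its moment is m·g·1.3 clockwise.
Balancing moments: m × 9.8 × 1.3 = 342.6, giving m = 342.6 / (9.8 × 1.3) = 26.9 kg.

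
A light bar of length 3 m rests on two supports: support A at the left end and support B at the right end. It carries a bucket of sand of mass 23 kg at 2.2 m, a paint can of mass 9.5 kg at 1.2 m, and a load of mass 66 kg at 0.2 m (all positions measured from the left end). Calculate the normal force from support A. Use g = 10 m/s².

R_A ≈ 734 N

Take moments about support B.
Bucket of sand: 23 × 10 = 230 N down at 2.2 m → arm 0.8 m, τ = 230 × 0.8 = 184 N·m counterclockwise.
Paint can: 9.5 × 10 = 95 N down at 1.2 m → arm 1.8 m, τ = 95 × 1.8 = 171 N·m counterclockwise.
Load: 66 × 10 = 660 N down at 0.2 m → arm 2.8 m, τ = 660 × 2.8 = 1848 N·m counterclockwise.
Net load moment about support B = 2203 N·m counterclockwise.
Reaction R at support A is upward at 0 m, arm 3 m → moment R × 3 clockwise.
For rotational equilibrium, R × 3 = 2203, so R = 734 N.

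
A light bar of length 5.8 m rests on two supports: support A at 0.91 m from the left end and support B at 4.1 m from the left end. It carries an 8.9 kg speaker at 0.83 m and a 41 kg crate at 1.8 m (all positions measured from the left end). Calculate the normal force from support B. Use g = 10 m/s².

R_B ≈ 112 N

Take moments about support A.
Speaker: 8.9 × 10 = 89 N down at 0.83 m → arm 0.08 m, τ = 89 × 0.08 = 7.12 N·m counterclockwise.
Crate: 41 × 10 = 410 N down at 1.8 m → arm 0.89 m, τ = 410 × 0.89 = 364.9 N·m clockwise.
Net load moment about support A = 357.8 N·m clockwise.
Reaction R at support B is upward at 4.1 m, arm 3.19 m → moment R × 3.19 counterclockwise.
Στ = 0 ⇒ R × 3.19 = 357.8 ⇒ R = 112 N.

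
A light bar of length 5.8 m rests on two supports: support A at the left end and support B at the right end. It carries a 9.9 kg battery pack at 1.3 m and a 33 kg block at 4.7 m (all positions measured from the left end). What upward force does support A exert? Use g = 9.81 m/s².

R_A ≈ 137 N

Choose support B as the axis so its reaction then has zero moment arm.
Battery pack: 9.9 × 9.81 = 97.12 N down at 1.3 m → arm 4.5 m, τ = 97.12 × 4.5 = 437 N·m counterclockwise.
Block: 33 × 9.81 = 323.7 N down at 4.7 m → arm 1.1 m, τ = 323.7 × 1.1 = 356.1 N·m counterclockwise.
Net load moment about support B = 793.1 N·m counterclockwise.
Reaction R at support A is upward at 0 m, arm 5.8 m → moment R × 5.8 clockwise.
For rotational equilibrium, R × 5.8 = 793.1, so R = 137 N.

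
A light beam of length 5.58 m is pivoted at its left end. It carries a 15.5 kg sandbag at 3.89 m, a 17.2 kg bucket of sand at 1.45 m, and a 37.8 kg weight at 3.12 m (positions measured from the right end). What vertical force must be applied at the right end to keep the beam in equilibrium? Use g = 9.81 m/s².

Choose the left end as the axis so the unknown pivot reaction has zero arm there.
Sandbag: 15.5 × 9.81 = 152.1 N down at 3.89 m → arm 1.69 m, τ = 152.1 × 1.69 = 257 N·m clockwise.
Bucket of sand: 17.2 × 9.81 = 168.7 N down at 1.45 m → arm 4.13 m, τ = 168.7 × 4.13 = 696.7 N·m clockwise.
Weight: 37.8 × 9.81 = 370.8 N down at 3.12 m → arm 2.46 m, τ = 370.8 × 2.46 = 912.2 N·m clockwise.
Net moment of the loads = 1866 N·m clockwise.
The upward force F acts at the right end, arm 5.58 m, giving F × 5.58 counterclockwise.
Setting net torque to zero: F × 5.58 = 1866 → F = 1866 / 5.58 = 334 N.

F ≈ 334 N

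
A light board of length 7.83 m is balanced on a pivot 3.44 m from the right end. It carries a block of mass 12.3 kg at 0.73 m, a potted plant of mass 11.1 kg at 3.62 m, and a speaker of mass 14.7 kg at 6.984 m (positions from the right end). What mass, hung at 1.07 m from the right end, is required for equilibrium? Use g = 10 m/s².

m ≈ 8.76 kg

About the pivot (at 3.44 m from the right end):
Block: 12.3 × 10 = 123 N down at 0.73 m → arm 2.71 m, τ = 123 × 2.71 = 333.3 N·m clockwise.
Potted plant: 11.1 × 10 = 111 N down at 3.62 m → arm 0.18 m, τ = 111 × 0.18 = 19.98 N·m counterclockwise.
Speaker: 14.7 × 10 = 147 N down at 6.984 m → arm 3.544 m, τ = 147 × 3.544 = 521 N·m counterclockwise.
Net moment of known loads = 207.7 N·m counterclockwise.
An unknown mass m at 1.07 m has arm 2.37 m; its moment is m·g·2.37 clockwise.
Setting net torque to zero: m × 10 × 2.37 = 207.7 → m = 207.7 / (10 × 2.37) = 8.76 kg.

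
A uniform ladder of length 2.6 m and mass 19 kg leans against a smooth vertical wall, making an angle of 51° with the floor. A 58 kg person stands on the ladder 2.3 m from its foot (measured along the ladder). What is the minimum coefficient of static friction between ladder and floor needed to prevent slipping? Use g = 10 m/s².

μ_min ≈ 0.639

Taking torques about the foot of the ladder:
Ladder weight 19×10 = 190 N acts at 1.3 m along the ladder; its horizontal arm is 1.3·cos51° = 0.8181 m → τ = 155.4 N·m clockwise.
Person: 58×10 = 580 N at 2.3 m → arm 1.447 m → τ = 839.3 N·m clockwise.
Wall normal N acts horizontally at the top; its moment arm is the height L sinθ = 2.6·sin51° = 2.021 m, counterclockwise.
For rotational equilibrium, N × 2.021 = 994.7, so N = 492.2 N.
ΣFx = 0 ⇒ f = N_wall = 492.2 N. ΣFy = 0 ⇒ N_floor = 770 N.
μ_min = f / N_floor = 492.2 / 770 = 0.639.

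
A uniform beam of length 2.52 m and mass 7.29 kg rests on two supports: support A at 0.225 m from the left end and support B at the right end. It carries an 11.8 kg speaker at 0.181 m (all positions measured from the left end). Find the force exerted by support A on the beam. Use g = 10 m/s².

R_A ≈ 160 N

Take moments about support B.
Beam weight: 7.29 × 10 = 72.9 N down at 1.26 m → arm 1.26 m, τ = 72.9 × 1.26 = 91.85 N·m counterclockwise.
Speaker: 11.8 × 10 = 118 N down at 0.181 m → arm 2.339 m, τ = 118 × 2.339 = 276 N·m counterclockwise.
Net load moment about support B = 367.9 N·m counterclockwise.
Reaction R at support A is upward at 0.225 m, arm 2.295 m → moment R × 2.295 clockwise.
Balancing moments: R × 2.295 = 367.9, giving R = 160 N.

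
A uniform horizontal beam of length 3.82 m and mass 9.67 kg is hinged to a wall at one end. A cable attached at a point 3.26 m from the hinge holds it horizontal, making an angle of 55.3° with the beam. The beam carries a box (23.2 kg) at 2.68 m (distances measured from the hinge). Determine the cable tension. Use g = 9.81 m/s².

About the hinge:
Beam weight: 9.67 × 9.81 = 94.86 N down at 1.91 m → arm 1.91 m, τ = 94.86 × 1.91 = 181.2 N·m clockwise.
Box: 23.2 × 9.81 = 227.6 N down at 2.68 m → arm 2.68 m, τ = 227.6 × 2.68 = 610 N·m clockwise.
Total clockwise load moment = 791.2 N·m.
The cable tension T acts at 3.26 m; only its component perpendicular to the beam, T sinθ, produces torque. sin 55.3° = 0.8221.
Στ = 0 ⇒ T × 3.26 × 0.8221 = 791.2 ⇒ T = 791.2 / 2.68 = 295 N.

T ≈ 295 N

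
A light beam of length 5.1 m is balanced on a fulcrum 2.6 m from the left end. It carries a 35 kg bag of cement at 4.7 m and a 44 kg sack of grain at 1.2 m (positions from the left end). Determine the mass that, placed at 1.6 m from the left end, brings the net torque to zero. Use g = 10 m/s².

m ≈ 11.9 kg

Sum moments about the fulcrum (at 2.6 m from the left end) (the support reaction has zero arm there).
Bag of cement: 35 × 10 = 350 N down at 4.7 m → arm 2.1 m, τ = 350 × 2.1 = 735 N·m clockwise.
Sack of grain: 44 × 10 = 440 N down at 1.2 m → arm 1.4 m, τ = 440 × 1.4 = 616 N·m counterclockwise.
Net moment of known loads = 119 N·m clockwise.
An unknown mass m at 1.6 m has arm 1 m; its moment is m·g·1 counterclockwise.
Στ = 0 ⇒ m × 10 × 1 = 119 ⇒ m = 119 / (10 × 1) = 11.9 kg.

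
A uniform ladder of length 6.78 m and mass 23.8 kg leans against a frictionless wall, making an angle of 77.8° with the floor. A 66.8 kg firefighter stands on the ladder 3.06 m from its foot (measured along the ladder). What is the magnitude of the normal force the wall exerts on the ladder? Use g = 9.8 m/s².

Take moments about the foot of the ladder.
Ladder weight 23.8×9.8 = 233.2 N acts at 3.39 m along the ladder; its horizontal arm is 3.39·cos77.8° = 0.7164 m → τ = 167.1 N·m clockwise.
Firefighter: 66.8×9.8 = 654.6 N at 3.06 m → arm 0.6467 m → τ = 423.3 N·m clockwise.
Wall normal N acts horizontally at the top; its moment arm is the height L sinθ = 6.78·sin77.8° = 6.627 m, counterclockwise.
Setting net torque to zero: N × 6.627 = 590.4 → N = 89.1 N.

N_wall ≈ 89.1 N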